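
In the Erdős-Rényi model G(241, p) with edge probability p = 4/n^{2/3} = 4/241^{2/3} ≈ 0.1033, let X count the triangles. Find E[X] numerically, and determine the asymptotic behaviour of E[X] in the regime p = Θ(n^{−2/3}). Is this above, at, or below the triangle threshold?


Number of potential triangles: C(241, 3) = 2303960.
Each occurs with probability p³ ≈ (0.1033)³ ≈ 1.101909e-03.
By linearity: E[X] = C(241, 3)·p³ ≈ 2303960 · 1.101909e-03 ≈ 2538.7552.
Since α = 2/3 < 1, p = c/n^{2/3} ≫ 1/n is above the triangle threshold p ~ 1/n. Asymptotically E[X] ~ (c³/6)·n^{3(1−α)} = (4³/6)·n^{1} → ∞; triangles are abundant w.h.p.

E[X] ≈ 2538.7552; in regime p = Θ(1/n^{2/3}) E[X] diverges (above the triangle threshold p ~ 1/n).


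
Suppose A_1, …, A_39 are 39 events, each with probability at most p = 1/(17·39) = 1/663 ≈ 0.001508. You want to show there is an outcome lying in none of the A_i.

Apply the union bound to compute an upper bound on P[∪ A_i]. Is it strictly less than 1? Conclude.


Union bound: P[∪_{i=1}^{39} A_i] ≤ Σ_i P[A_i] ≤ 39·p = 39·(1/663) = 1/17.
Numerically: 1/17 ≈ 0.058824.
Is 1/17 < 1? YES.
Since P[∪ A_i] ≤ 1/17 < 1, the complement has P[∩ A_i^c] ≥ 1 − 1/17 = 16/17 > 0, so some outcome avoids every A_i.

39·p = 1/17 ≈ 0.058824; existence CERTIFIED by the union bound.


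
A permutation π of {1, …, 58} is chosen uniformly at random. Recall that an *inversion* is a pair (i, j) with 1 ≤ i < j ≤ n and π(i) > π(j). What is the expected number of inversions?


Write X = Σ X_I over the C(58, 2) = 1653 pairs i < j, with X_I the indicator of one inversion.
There are 1653 indicators.
For each fixed pair i < j, the values π(i) and π(j) are two distinct elements of {1, …, 58} in uniformly random order; by symmetry P[π(i) > π(j)] = 1/2.
By linearity: E[X] = 1653 · (1/2) = C(58, 2) · (1/2) = 1653/2 = 1653/2 ≈ 826.5000.

E[X] = 1653/2 = 826.5000.


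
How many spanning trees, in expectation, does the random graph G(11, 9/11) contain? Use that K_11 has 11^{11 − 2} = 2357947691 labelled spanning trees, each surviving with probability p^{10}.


K_11 has 11^{11 − 2} = 2357947691 labelled spanning trees.
For each such spanning tree H, let X_H = 1 if all 10 edges of H are present in G. Then P[X_H = 1] = p^{10} = (9/11)^{10} = 3486784401/25937424601.
Summing the indicators: E[X] = Σ_H E[X_H] = 2357947691 · p^{10} = 2357947691 · 3486784401/25937424601 = 3486784401/11.
Numerically: E[X] ≈ 3.17e+08.

E[X] = 2357947691 · (9/11)^{10} = 3486784401/11 ≈ 3.17e+08.


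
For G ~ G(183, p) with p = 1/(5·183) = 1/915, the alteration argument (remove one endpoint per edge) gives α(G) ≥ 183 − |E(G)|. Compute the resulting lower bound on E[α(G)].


E[|E(G)|] = C(183, 2)·p = 16653 · (1/915) = 91/5.
E[α(G)] ≥ n − E[|E(G)|] = 183 − 91/5 = 824/5.
Numerically: ≈ 164.800000.
(This is only a lower bound; the true E[α(G)] may be larger.)

E[α(G)] ≥ 824/5 ≈ 164.800000.


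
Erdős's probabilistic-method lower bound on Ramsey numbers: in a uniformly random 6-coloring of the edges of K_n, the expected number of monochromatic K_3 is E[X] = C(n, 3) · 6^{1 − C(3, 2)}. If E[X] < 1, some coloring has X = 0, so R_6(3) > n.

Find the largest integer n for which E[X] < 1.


We need C(n, 3) · 6^{1 − 3} < 1, i.e. C(n, 3) < 6^{3 − 1} = 36.
Check values of n near the boundary:
  n = 3: C(3, 3) = 1; 1 < 36? YES
  n = 4: C(4, 3) = 4; 4 < 36? YES
  n = 5: C(5, 3) = 10; 10 < 36? YES
  n = 6: C(6, 3) = 20; 20 < 36? YES
  n = 7: C(7, 3) = 35; 35 < 36? YES
  n = 8: C(8, 3) = 56; 56 < 36? NO
  n = 9: C(9, 3) = 84; 84 < 36? NO
The largest n with C(n, 3) < 36 is n = 7 (where E[X] = 35/36 ≈ 0.9722222). Hence R_6(3) > 7, i.e. R_6(3) ≥ 8.

Largest n = 7; hence R_6(3) > 7.


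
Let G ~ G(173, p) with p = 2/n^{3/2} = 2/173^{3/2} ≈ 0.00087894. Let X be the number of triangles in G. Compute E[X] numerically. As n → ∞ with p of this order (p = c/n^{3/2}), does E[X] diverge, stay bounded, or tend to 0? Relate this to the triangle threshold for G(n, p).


Number of potential triangles: C(173, 3) = 848046.
Each occurs with probability p³ ≈ (0.00087894)³ ≈ 6.7901993e-10.
By linearity: E[X] = C(173, 3)·p³ ≈ 848046 · 6.7901993e-10 ≈ 0.00058.
Since α = 3/2 > 1, p = c/n^{3/2} = o(1/n) is below the triangle threshold p ~ 1/n. Asymptotically E[X] ~ (c³/6)·n^{3(1−α)} = (2³/6)·n^{-1.5} → 0, so by Markov's inequality G has no triangles w.h.p.

E[X] ≈ 0.00058; in regime p = Θ(1/n^{3/2}) E[X] tends to 0 (below the triangle threshold p ~ 1/n).


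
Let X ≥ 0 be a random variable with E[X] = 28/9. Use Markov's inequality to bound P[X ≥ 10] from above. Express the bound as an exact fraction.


μ = E[X] = 28/9, a = 10.
Markov: P[X ≥ 10] ≤ μ/a = (28/9)/10 = 14/45.
Numerically: ≈ 0.3111.
(Since a = 10 > μ = 3.1111, the bound 14/45 is < 1 and informative.)

P[X ≥ 10] ≤ 14/45 ≈ 0.3111.


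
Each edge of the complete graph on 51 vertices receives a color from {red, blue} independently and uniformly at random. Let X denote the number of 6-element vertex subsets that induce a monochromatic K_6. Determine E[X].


Let X = Σ_S X_S over the C(51, 6) = 18009460 subsets S of size 6, where X_S = 1 if the K_6 on S is monochromatic.
For a fixed S, the K_6 on S has C(6, 2) = 15 edges. P[all 15 edges red] = (1/2)^15, and likewise for blue, so P[monochromatic] = 2·(1/2)^15 = 2^{1 − 15} = 1/16384.
Summing: E[X] = C(51, 6) · 2^{1 − 15} = 18009460 · 1/16384 = 4502365/4096.
Numerically: E[X] ≈ 1099.21021.

E[X] = C(51,6)·2^(1−C(6,2)) = 4502365/4096 ≈ 1099.21021.


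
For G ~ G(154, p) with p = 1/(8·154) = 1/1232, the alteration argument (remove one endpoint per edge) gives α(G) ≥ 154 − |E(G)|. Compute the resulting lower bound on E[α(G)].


E[|E(G)|] = C(154, 2)·p = 11781 · (1/1232) = 153/16.
E[α(G)] ≥ n − E[|E(G)|] = 154 − 153/16 = 2311/16.
Numerically: ≈ 144.438.
(This is only a lower bound; the true E[α(G)] may be larger.)

E[α(G)] ≥ 2311/16 ≈ 144.438.


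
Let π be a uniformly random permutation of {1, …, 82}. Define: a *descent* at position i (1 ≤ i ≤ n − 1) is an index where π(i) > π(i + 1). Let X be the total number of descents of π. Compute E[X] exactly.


Write X = Σ X_I over i = 1, …, 81, with X_I the indicator of one descent.
There are 81 indicators.
For each fixed i, the pair (π(i), π(i+1)) is a uniformly random ordered pair of distinct values from {1, …, 82}; by symmetry P[π(i) > π(i+1)] = 1/2.
By linearity: E[X] = 81 · (1/2) = (82 − 1) · (1/2) = 81/2 ≈ 40.500000.

E[X] = 81/2 = 40.500000.


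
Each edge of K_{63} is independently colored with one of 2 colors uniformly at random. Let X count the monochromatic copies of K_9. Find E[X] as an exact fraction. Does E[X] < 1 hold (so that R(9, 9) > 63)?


E[X] = C(63, 9) · 2^{1 − 36} = 23667689815 · 2^{−35} = 23667689815/34359738368.
As a reduced fraction: E[X] = 23667689815/34359738368 ≈ 0.689.
Is E[X] < 1? YES.
Since E[X] < 1, there exists a 2-coloring of K_{63} with no monochromatic K_9; hence R(9, 9) > 63.

E[X] = 23667689815/34359738368 ≈ 0.689; E[X] < 1, so R(9, 9) > 63.


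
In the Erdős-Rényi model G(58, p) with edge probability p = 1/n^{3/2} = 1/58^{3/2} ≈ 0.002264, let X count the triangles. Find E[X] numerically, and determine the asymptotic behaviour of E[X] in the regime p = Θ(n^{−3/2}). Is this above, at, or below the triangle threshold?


Number of potential triangles: C(58, 3) = 30856.
Each occurs with probability p³ ≈ (0.002264)³ ≈ 1.160310e-08.
By linearity: E[X] = C(58, 3)·p³ ≈ 30856 · 1.160310e-08 ≈ 0.0004.
Since α = 3/2 > 1, p = c/n^{3/2} = o(1/n) is below the triangle threshold p ~ 1/n. Asymptotically E[X] ~ (c³/6)·n^{3(1−α)} = (1³/6)·n^{-1.5} → 0, so by Markov's inequality G has no triangles w.h.p.

E[X] ≈ 0.0004; in regime p = Θ(1/n^{3/2}) E[X] tends to 0 (below the triangle threshold p ~ 1/n).


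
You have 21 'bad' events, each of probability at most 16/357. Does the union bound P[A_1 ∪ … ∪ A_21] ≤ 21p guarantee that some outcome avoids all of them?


Union bound: P[∪_{i=1}^{21} A_i] ≤ Σ_i P[A_i] ≤ 21·p = 21·(16/357) = 16/17.
Numerically: 16/17 ≈ 0.941.
Is 16/17 < 1? YES.
Since P[∪ A_i] ≤ 16/17 < 1, the complement has P[∩ A_i^c] ≥ 1 − 16/17 = 1/17 > 0, so some outcome avoids every A_i.

21·p = 16/17 ≈ 0.941; existence CERTIFIED by the union bound.


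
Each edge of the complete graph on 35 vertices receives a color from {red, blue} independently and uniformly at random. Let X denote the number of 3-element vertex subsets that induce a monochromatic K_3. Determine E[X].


Let X = Σ_S X_S over the C(35, 3) = 6545 subsets S of size 3, where X_S = 1 if the K_3 on S is monochromatic.
For a fixed S, the K_3 on S has C(3, 2) = 3 edges. P[all 3 edges red] = (1/2)^3, and likewise for blue, so P[monochromatic] = 2·(1/2)^3 = 2^{1 − 3} = 1/4.
By linearity of expectation: E[X] = C(35, 3) · 2^{1 − 3} = 6545 · 1/4 = 6545/4.
Numerically: E[X] ≈ 1636.250000.

E[X] = C(35,3)·2^(1−C(3,2)) = 6545/4 ≈ 1636.250000.


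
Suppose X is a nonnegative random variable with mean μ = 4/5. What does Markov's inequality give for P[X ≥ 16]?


μ = E[X] = 4/5, a = 16.
Markov: P[X ≥ 16] ≤ μ/a = (4/5)/16 = 1/20.
Numerically: ≈ 0.050.
(Since a = 16 > μ = 0.800, the bound 1/20 is < 1 and informative.)

P[X ≥ 16] ≤ 1/20 ≈ 0.050.


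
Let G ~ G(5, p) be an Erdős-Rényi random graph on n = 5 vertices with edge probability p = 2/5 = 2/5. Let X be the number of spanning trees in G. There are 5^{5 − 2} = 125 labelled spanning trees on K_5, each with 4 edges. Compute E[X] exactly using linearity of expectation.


K_5 has 5^{5 − 2} = 125 labelled spanning trees.
For each such spanning tree H, let X_H = 1 if all 4 edges of H are present in G. Then P[X_H = 1] = p^{4} = (2/5)^{4} = 16/625.
By linearity: E[X] = Σ_H E[X_H] = 125 · p^{4} = 125 · 16/625 = 16/5.
Numerically: E[X] ≈ 3.2.

E[X] = 125 · (2/5)^{4} = 16/5 ≈ 3.2.


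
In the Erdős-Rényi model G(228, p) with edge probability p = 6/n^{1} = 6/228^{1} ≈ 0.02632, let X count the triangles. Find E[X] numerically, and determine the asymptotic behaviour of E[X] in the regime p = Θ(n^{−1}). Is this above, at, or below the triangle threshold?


Number of potential triangles: C(228, 3) = 1949476.
Each occurs with probability p³ ≈ (0.02632)³ ≈ 1.822423e-05.
By linearity: E[X] = C(228, 3)·p³ ≈ 1949476 · 1.822423e-05 ≈ 35.5277.
Here α = 1, so p = 6/n is exactly at the triangle threshold p ~ 1/n. Asymptotically E[X] → c³/6 = 6³/6 = 36 ≈ 36.0000, a bounded constant. In this regime the triangle count is asymptotically Poisson(c³/6).

E[X] ≈ 35.5277; in regime p = Θ(1/n^{1}) E[X] stays bounded (at the triangle threshold p ~ 1/n).


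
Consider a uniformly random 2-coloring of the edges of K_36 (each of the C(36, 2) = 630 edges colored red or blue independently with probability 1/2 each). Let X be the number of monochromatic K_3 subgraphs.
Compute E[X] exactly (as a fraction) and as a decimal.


Let X = Σ_S X_S over the C(36, 3) = 7140 subsets S of size 3, where X_S = 1 if the K_3 on S is monochromatic.
For a fixed S, the K_3 on S has C(3, 2) = 3 edges. P[all 3 edges red] = (1/2)^3, and likewise for blue, so P[monochromatic] = 2·(1/2)^3 = 2^{1 − 3} = 1/4.
By linearity: E[X] = C(36, 3) · 2^{1 − 3} = 7140 · 1/4 = 1785.
Numerically: E[X] ≈ 1785.00000.

E[X] = C(36,3)·2^(1−C(3,2)) = 1785 ≈ 1785.00000.


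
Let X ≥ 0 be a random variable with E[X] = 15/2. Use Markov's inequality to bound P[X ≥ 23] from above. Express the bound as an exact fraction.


μ = E[X] = 15/2, a = 23.
Markov: P[X ≥ 23] ≤ μ/a = (15/2)/23 = 15/46.
Numerically: ≈ 0.3261.
(Since a = 23 > μ = 7.5000, the bound 15/46 is < 1 and informative.)

P[X ≥ 23] ≤ 15/46 ≈ 0.3261.


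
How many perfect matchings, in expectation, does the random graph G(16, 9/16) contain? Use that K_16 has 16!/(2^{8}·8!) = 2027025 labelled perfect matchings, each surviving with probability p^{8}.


K_16 has 16!/(2^{8}·8!) = 2027025 labelled perfect matchings.
For each such perfect matching H, let X_H = 1 if all 8 edges of H are present in G. Then P[X_H = 1] = p^{8} = (9/16)^{8} = 43046721/4294967296.
Summing the indicators: E[X] = Σ_H E[X_H] = 2027025 · p^{8} = 2027025 · 43046721/4294967296 = 87256779635025/4294967296.
Numerically: E[X] ≈ 20316.1.

E[X] = 2027025 · (9/16)^{8} = 87256779635025/4294967296 ≈ 20316.1.


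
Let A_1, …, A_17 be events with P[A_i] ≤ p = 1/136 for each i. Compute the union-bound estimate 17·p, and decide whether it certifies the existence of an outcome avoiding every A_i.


Union bound: P[∪_{i=1}^{17} A_i] ≤ Σ_i P[A_i] ≤ 17·p = 17·(1/136) = 1/8.
Numerically: 1/8 ≈ 0.1250000.
Is 1/8 < 1? YES.
Since P[∪ A_i] ≤ 1/8 < 1, the complement has P[∩ A_i^c] ≥ 1 − 1/8 = 7/8 > 0, so some outcome avoids every A_i.

17·p = 1/8 ≈ 0.1250000; existence CERTIFIED by the union bound.


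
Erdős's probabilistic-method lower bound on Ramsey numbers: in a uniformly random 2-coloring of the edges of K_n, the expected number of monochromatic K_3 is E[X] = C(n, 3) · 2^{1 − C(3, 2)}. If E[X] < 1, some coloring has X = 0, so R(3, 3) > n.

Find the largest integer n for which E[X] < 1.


We need C(n, 3) · 2^{1 − 3} < 1, i.e. C(n, 3) < 2^{3 − 1} = 4.
Check values of n near the boundary:
  n = 3: C(3, 3) = 1; 1 < 4? YES
  n = 4: C(4, 3) = 4; 4 < 4? NO
The largest n with C(n, 3) < 4 is n = 3 (where E[X] = 1/4 ≈ 0.2500000). Hence R(3, 3) > 3, i.e. R(3, 3) ≥ 4.

Largest n = 3; hence R(3, 3) > 3.


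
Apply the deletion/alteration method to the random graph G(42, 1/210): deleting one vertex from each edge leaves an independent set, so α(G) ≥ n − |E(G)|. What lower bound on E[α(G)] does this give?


E[|E(G)|] = C(42, 2)·p = 861 · (1/210) = 41/10.
E[α(G)] ≥ n − E[|E(G)|] = 42 − 41/10 = 379/10.
Numerically: ≈ 37.900.
(This is only a lower bound; the true E[α(G)] may be larger.)

E[α(G)] ≥ 379/10 ≈ 37.900.


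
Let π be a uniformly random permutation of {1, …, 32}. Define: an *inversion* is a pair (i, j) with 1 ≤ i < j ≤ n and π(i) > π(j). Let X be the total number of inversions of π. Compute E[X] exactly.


Write X = Σ X_I over the C(32, 2) = 496 pairs i < j, with X_I the indicator of one inversion.
There are 496 indicators.
For each fixed pair i < j, the values π(i) and π(j) are two distinct elements of {1, …, 32} in uniformly random order; by symmetry P[π(i) > π(j)] = 1/2.
By linearity: E[X] = 496 · (1/2) = C(32, 2) · (1/2) = 496/2 = 248 ≈ 248.0000.

E[X] = 248 = 248.0000.


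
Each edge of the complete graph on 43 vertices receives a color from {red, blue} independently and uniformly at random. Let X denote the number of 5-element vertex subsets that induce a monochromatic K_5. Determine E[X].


Let X = Σ_S X_S over the C(43, 5) = 962598 subsets S of size 5, where X_S = 1 if the K_5 on S is monochromatic.
For a fixed S, the K_5 on S has C(5, 2) = 10 edges. P[all 10 edges red] = (1/2)^10, and likewise for blue, so P[monochromatic] = 2·(1/2)^10 = 2^{1 − 10} = 1/512.
By linearity: E[X] = C(43, 5) · 2^{1 − 10} = 962598 · 1/512 = 481299/256.
Numerically: E[X] ≈ 1880.0742.

E[X] = C(43,5)·2^(1−C(5,2)) = 481299/256 ≈ 1880.0742.


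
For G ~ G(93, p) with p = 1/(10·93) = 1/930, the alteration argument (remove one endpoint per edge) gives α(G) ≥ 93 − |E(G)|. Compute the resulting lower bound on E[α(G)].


E[|E(G)|] = C(93, 2)·p = 4278 · (1/930) = 23/5.
E[α(G)] ≥ n − E[|E(G)|] = 93 − 23/5 = 442/5.
Numerically: ≈ 88.400000.
(This is only a lower bound; the true E[α(G)] may be larger.)

E[α(G)] ≥ 442/5 ≈ 88.400000.


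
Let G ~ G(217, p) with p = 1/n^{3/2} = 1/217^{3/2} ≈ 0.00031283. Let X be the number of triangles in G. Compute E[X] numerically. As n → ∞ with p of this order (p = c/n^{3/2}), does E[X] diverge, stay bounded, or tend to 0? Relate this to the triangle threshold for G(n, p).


Number of potential triangles: C(217, 3) = 1679580.
Each occurs with probability p³ ≈ (0.00031283)³ ≈ 3.0614784e-11.
By linearity: E[X] = C(217, 3)·p³ ≈ 1679580 · 3.0614784e-11 ≈ 0.00005.
Since α = 3/2 > 1, p = c/n^{3/2} = o(1/n) is below the triangle threshold p ~ 1/n. Asymptotically E[X] ~ (c³/6)·n^{3(1−α)} = (1³/6)·n^{-1.5} → 0, so by Markov's inequality G has no triangles w.h.p.

E[X] ≈ 0.00005; in regime p = Θ(1/n^{3/2}) E[X] tends to 0 (below the triangle threshold p ~ 1/n).


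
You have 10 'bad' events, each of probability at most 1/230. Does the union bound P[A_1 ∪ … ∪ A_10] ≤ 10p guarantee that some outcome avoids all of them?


Union bound: P[∪_{i=1}^{10} A_i] ≤ Σ_i P[A_i] ≤ 10·p = 10·(1/230) = 1/23.
Numerically: 1/23 ≈ 0.0435.
Is 1/23 < 1? YES.
Since P[∪ A_i] ≤ 1/23 < 1, the complement has P[∩ A_i^c] ≥ 1 − 1/23 = 22/23 > 0, so some outcome avoids every A_i.

10·p = 1/23 ≈ 0.0435; existence CERTIFIED by the union bound.


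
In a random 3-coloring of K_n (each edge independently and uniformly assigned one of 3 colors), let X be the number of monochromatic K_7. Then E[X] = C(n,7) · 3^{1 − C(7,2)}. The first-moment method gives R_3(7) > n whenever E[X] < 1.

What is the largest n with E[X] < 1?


We need C(n, 7) · 3^{1 − 21} < 1, i.e. C(n, 7) < 3^{21 − 1} = 3486784401.
Check values of n near the boundary:
  n = 77: C(77, 7) = 2404808340; 2404808340 < 3486784401? YES
  n = 78: C(78, 7) = 2641902120; 2641902120 < 3486784401? YES
  n = 79: C(79, 7) = 2898753715; 2898753715 < 3486784401? YES
  n = 80: C(80, 7) = 3176716400; 3176716400 < 3486784401? YES
  n = 81: C(81, 7) = 3477216600; 3477216600 < 3486784401? YES
  n = 82: C(82, 7) = 3801756816; 3801756816 < 3486784401? NO
The largest n with C(n, 7) < 3486784401 is n = 81 (where E[X] = 42928600/43046721 ≈ 0.9973). Hence R_3(7) > 81, i.e. R_3(7) ≥ 82.

Largest n = 81; hence R_3(7) > 81.


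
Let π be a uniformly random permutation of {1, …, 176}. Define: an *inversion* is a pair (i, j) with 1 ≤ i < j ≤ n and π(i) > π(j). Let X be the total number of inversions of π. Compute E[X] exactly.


Write X = Σ X_I over the C(176, 2) = 15400 pairs i < j, with X_I the indicator of one inversion.
There are 15400 indicators.
For each fixed pair i < j, the values π(i) and π(j) are two distinct elements of {1, …, 176} in uniformly random order; by symmetry P[π(i) > π(j)] = 1/2.
By linearity: E[X] = 15400 · (1/2) = C(176, 2) · (1/2) = 15400/2 = 7700 ≈ 7700.000000.

E[X] = 7700 = 7700.000000.


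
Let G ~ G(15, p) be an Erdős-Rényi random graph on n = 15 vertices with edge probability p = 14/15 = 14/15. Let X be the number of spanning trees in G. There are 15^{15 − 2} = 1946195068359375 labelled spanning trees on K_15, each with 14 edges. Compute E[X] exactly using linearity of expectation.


K_15 has 15^{15 − 2} = 1946195068359375 labelled spanning trees.
For each such spanning tree H, let X_H = 1 if all 14 edges of H are present in G. Then P[X_H = 1] = p^{14} = (14/15)^{14} = 11112006825558016/29192926025390625.
By linearity: E[X] = Σ_H E[X_H] = 1946195068359375 · p^{14} = 1946195068359375 · 11112006825558016/29192926025390625 = 11112006825558016/15.
Numerically: E[X] ≈ 7.41e+14.

E[X] = 1946195068359375 · (14/15)^{14} = 11112006825558016/15 ≈ 7.41e+14.


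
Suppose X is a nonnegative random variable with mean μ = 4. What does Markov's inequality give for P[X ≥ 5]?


μ = E[X] = 4, a = 5.
Markov: P[X ≥ 5] ≤ μ/a = (4)/5 = 4/5.
Numerically: ≈ 0.800000.
(Since a = 5 > μ = 4.000000, the bound 4/5 is < 1 and informative.)

P[X ≥ 5] ≤ 4/5 ≈ 0.800000.


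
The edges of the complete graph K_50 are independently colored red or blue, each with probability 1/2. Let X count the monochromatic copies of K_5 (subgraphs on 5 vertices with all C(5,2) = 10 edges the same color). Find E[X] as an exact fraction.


Let X = Σ_S X_S over the C(50, 5) = 2118760 subsets S of size 5, where X_S = 1 if the K_5 on S is monochromatic.
For a fixed S, the K_5 on S has C(5, 2) = 10 edges. P[all 10 edges red] = (1/2)^10, and likewise for blue, so P[monochromatic] = 2·(1/2)^10 = 2^{1 − 10} = 1/512.
By linearity of expectation: E[X] = C(50, 5) · 2^{1 − 10} = 2118760 · 1/512 = 264845/64.
Numerically: E[X] ≈ 4138.203.

E[X] = C(50,5)·2^(1−C(5,2)) = 264845/64 ≈ 4138.203.


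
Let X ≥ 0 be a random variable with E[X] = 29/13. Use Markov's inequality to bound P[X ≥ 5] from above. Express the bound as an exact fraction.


μ = E[X] = 29/13, a = 5.
Markov: P[X ≥ 5] ≤ μ/a = (29/13)/5 = 29/65.
Numerically: ≈ 0.446154.
(Since a = 5 > μ = 2.230769, the bound 29/65 is < 1 and informative.)

P[X ≥ 5] ≤ 29/65 ≈ 0.446154.


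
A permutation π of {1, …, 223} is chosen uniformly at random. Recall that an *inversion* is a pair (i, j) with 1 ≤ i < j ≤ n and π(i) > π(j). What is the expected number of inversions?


Write X = Σ X_I over the C(223, 2) = 24753 pairs i < j, with X_I the indicator of one inversion.
There are 24753 indicators.
For each fixed pair i < j, the values π(i) and π(j) are two distinct elements of {1, …, 223} in uniformly random order; by symmetry P[π(i) > π(j)] = 1/2.
By linearity: E[X] = 24753 · (1/2) = C(223, 2) · (1/2) = 24753/2 = 24753/2 ≈ 12376.50000.

E[X] = 24753/2 = 12376.50000.


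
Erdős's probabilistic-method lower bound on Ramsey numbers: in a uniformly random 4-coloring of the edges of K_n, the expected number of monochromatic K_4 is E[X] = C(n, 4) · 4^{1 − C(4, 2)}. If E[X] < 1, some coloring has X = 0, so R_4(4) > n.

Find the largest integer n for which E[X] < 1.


We need C(n, 4) · 4^{1 − 6} < 1, i.e. C(n, 4) < 4^{6 − 1} = 1024.
Check values of n near the boundary:
  n = 12: C(12, 4) = 495; 495 < 1024? YES
  n = 13: C(13, 4) = 715; 715 < 1024? YES
  n = 14: C(14, 4) = 1001; 1001 < 1024? YES
  n = 15: C(15, 4) = 1365; 1365 < 1024? NO
The largest n with C(n, 4) < 1024 is n = 14 (where E[X] = 1001/1024 ≈ 0.9775). Hence R_4(4) > 14, i.e. R_4(4) ≥ 15.

Largest n = 14; hence R_4(4) > 14.


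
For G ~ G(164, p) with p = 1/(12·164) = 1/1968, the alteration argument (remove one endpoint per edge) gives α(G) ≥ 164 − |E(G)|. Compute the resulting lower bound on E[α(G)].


E[|E(G)|] = C(164, 2)·p = 13366 · (1/1968) = 163/24.
E[α(G)] ≥ n − E[|E(G)|] = 164 − 163/24 = 3773/24.
Numerically: ≈ 157.208.
(This is only a lower bound; the true E[α(G)] may be larger.)

E[α(G)] ≥ 3773/24 ≈ 157.208.


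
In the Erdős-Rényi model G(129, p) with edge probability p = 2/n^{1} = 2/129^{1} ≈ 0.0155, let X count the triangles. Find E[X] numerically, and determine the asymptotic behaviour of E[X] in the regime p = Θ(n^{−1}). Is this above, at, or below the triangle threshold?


Number of potential triangles: C(129, 3) = 349504.
Each occurs with probability p³ ≈ (0.0155)³ ≈ 3.72667e-06.
By linearity: E[X] = C(129, 3)·p³ ≈ 349504 · 3.72667e-06 ≈ 1.302.
Here α = 1, so p = 2/n is exactly at the triangle threshold p ~ 1/n. Asymptotically E[X] → c³/6 = 2³/6 = 4/3 ≈ 1.333, a bounded constant. In this regime the triangle count is asymptotically Poisson(c³/6).

E[X] ≈ 1.302; in regime p = Θ(1/n^{1}) E[X] stays bounded (at the triangle threshold p ~ 1/n).


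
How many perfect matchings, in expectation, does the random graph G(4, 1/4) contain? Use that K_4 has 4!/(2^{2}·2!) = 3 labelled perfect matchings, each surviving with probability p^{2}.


K_4 has 4!/(2^{2}·2!) = 3 labelled perfect matchings.
For each such perfect matching H, let X_H = 1 if all 2 edges of H are present in G. Then P[X_H = 1] = p^{2} = (1/4)^{2} = 1/16.
By linearity of expectation: E[X] = Σ_H E[X_H] = 3 · p^{2} = 3 · 1/16 = 3/16.
Numerically: E[X] ≈ 0.188.

E[X] = 3 · (1/4)^{2} = 3/16 ≈ 0.188.


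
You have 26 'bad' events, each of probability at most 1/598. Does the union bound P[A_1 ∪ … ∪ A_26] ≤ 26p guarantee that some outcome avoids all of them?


Union bound: P[∪_{i=1}^{26} A_i] ≤ Σ_i P[A_i] ≤ 26·p = 26·(1/598) = 1/23.
Numerically: 1/23 ≈ 0.0434783.
Is 1/23 < 1? YES.
Since P[∪ A_i] ≤ 1/23 < 1, the complement has P[∩ A_i^c] ≥ 1 − 1/23 = 22/23 > 0, so some outcome avoids every A_i.

26·p = 1/23 ≈ 0.0434783; existence CERTIFIED by the union bound.


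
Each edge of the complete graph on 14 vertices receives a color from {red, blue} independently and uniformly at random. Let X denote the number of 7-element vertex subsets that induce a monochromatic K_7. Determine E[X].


Let X = Σ_S X_S over the C(14, 7) = 3432 subsets S of size 7, where X_S = 1 if the K_7 on S is monochromatic.
For a fixed S, the K_7 on S has C(7, 2) = 21 edges. P[all 21 edges red] = (1/2)^21, and likewise for blue, so P[monochromatic] = 2·(1/2)^21 = 2^{1 − 21} = 1/1048576.
By linearity of expectation: E[X] = C(14, 7) · 2^{1 − 21} = 3432 · 1/1048576 = 429/131072.
Numerically: E[X] ≈ 0.00327.

E[X] = C(14,7)·2^(1−C(7,2)) = 429/131072 ≈ 0.00327.


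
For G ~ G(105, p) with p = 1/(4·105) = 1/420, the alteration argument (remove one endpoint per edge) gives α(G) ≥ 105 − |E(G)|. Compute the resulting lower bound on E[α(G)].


E[|E(G)|] = C(105, 2)·p = 5460 · (1/420) = 13.
E[α(G)] ≥ n − E[|E(G)|] = 105 − 13 = 92.
Numerically: ≈ 92.000000.
(This is only a lower bound; the true E[α(G)] may be larger.)

E[α(G)] ≥ 92 ≈ 92.000000.


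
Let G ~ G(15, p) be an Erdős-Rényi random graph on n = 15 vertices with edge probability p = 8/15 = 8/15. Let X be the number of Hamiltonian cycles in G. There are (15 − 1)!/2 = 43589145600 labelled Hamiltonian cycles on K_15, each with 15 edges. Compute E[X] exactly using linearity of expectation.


K_15 has (15 − 1)!/2 = 43589145600 labelled Hamiltonian cycles.
For each such Hamiltonian cycle H, let X_H = 1 if all 15 edges of H are present in G. Then P[X_H = 1] = p^{15} = (8/15)^{15} = 35184372088832/437893890380859375.
By linearity: E[X] = Σ_H E[X_H] = 43589145600 · p^{15} = 43589145600 · 35184372088832/437893890380859375 = 252453780711880523776/72081298828125.
Numerically: E[X] ≈ 3.5023e+06.

E[X] = 43589145600 · (8/15)^{15} = 252453780711880523776/72081298828125 ≈ 3.5023e+06.


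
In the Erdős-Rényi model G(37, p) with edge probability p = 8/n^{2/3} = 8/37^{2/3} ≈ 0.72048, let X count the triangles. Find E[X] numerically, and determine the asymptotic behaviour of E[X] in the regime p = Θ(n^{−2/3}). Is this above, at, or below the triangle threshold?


Number of potential triangles: C(37, 3) = 7770.
Each occurs with probability p³ ≈ (0.72048)³ ≈ 3.73995617e-01.
By linearity: E[X] = C(37, 3)·p³ ≈ 7770 · 3.73995617e-01 ≈ 2905.945946.
Since α = 2/3 < 1, p = c/n^{2/3} ≫ 1/n is above the triangle threshold p ~ 1/n. Asymptotically E[X] ~ (c³/6)·n^{3(1−α)} = (8³/6)·n^{1} → ∞; triangles are abundant w.h.p.

E[X] ≈ 2905.945946; in regime p = Θ(1/n^{2/3}) E[X] diverges (above the triangle threshold p ~ 1/n).


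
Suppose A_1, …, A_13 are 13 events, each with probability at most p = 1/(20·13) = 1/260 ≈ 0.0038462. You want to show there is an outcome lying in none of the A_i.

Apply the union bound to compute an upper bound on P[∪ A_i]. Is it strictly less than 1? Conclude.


Union bound: P[∪_{i=1}^{13} A_i] ≤ Σ_i P[A_i] ≤ 13·p = 13·(1/260) = 1/20.
Numerically: 1/20 ≈ 0.0500000.
Is 1/20 < 1? YES.
Since P[∪ A_i] ≤ 1/20 < 1, the complement has P[∩ A_i^c] ≥ 1 − 1/20 = 19/20 > 0, so some outcome avoids every A_i.

13·p = 1/20 ≈ 0.0500000; existence CERTIFIED by the union bound.


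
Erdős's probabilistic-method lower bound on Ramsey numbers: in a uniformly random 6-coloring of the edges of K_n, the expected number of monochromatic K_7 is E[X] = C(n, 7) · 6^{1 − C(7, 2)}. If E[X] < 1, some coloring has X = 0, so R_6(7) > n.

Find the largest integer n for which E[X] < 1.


We need C(n, 7) · 6^{1 − 21} < 1, i.e. C(n, 7) < 6^{21 − 1} = 3656158440062976.
Check values of n near the boundary:
  n = 565: C(565, 7) = 3513212521235560; 3513212521235560 < 3656158440062976? YES
  n = 566: C(566, 7) = 3557206237959440; 3557206237959440 < 3656158440062976? YES
  n = 567: C(567, 7) = 3601671315933933; 3601671315933933 < 3656158440062976? YES
  n = 568: C(568, 7) = 3646611956239704; 3646611956239704 < 3656158440062976? YES
  n = 569: C(569, 7) = 3692032389858348; 3692032389858348 < 3656158440062976? NO
  n = 570: C(570, 7) = 3737936877831720; 3737936877831720 < 3656158440062976? NO
The largest n with C(n, 7) < 3656158440062976 is n = 568 (where E[X] = 16882462760369/16926659444736 ≈ 0.9974). Hence R_6(7) > 568, i.e. R_6(7) ≥ 569.

Largest n = 568; hence R_6(7) > 568.


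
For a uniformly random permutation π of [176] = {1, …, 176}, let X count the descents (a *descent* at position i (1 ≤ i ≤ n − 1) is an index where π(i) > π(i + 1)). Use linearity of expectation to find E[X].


Write X = Σ X_I over i = 1, …, 175, with X_I the indicator of one descent.
There are 175 indicators.
For each fixed i, the pair (π(i), π(i+1)) is a uniformly random ordered pair of distinct values from {1, …, 176}; by symmetry P[π(i) > π(i+1)] = 1/2.
By linearity: E[X] = 175 · (1/2) = (176 − 1) · (1/2) = 175/2 ≈ 87.500000.

E[X] = 175/2 = 87.500000.


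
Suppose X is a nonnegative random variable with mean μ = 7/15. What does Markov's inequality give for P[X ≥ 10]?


μ = E[X] = 7/15, a = 10.
Markov: P[X ≥ 10] ≤ μ/a = (7/15)/10 = 7/150.
Numerically: ≈ 0.047.
(Since a = 10 > μ = 0.467, the bound 7/150 is < 1 and informative.)

P[X ≥ 10] ≤ 7/150 ≈ 0.047.


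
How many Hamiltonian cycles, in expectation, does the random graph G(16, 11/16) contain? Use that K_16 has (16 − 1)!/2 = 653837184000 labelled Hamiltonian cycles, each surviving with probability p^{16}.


K_16 has (16 − 1)!/2 = 653837184000 labelled Hamiltonian cycles.
For each such Hamiltonian cycle H, let X_H = 1 if all 16 edges of H are present in G. Then P[X_H = 1] = p^{16} = (11/16)^{16} = 45949729863572161/18446744073709551616.
Summing the indicators: E[X] = Σ_H E[X_H] = 653837184000 · p^{16} = 653837184000 · 45949729863572161/18446744073709551616 = 29339494120662818290072875/18014398509481984.
Numerically: E[X] ≈ 1.62867e+09.

E[X] = 653837184000 · (11/16)^{16} = 29339494120662818290072875/18014398509481984 ≈ 1.62867e+09.


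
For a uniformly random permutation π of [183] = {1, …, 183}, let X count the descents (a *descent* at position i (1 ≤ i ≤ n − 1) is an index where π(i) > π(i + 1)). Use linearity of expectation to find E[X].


Write X = Σ X_I over i = 1, …, 182, with X_I the indicator of one descent.
There are 182 indicators.
For each fixed i, the pair (π(i), π(i+1)) is a uniformly random ordered pair of distinct values from {1, …, 183}; by symmetry P[π(i) > π(i+1)] = 1/2.
By linearity: E[X] = 182 · (1/2) = (183 − 1) · (1/2) = 91 ≈ 91.000.

E[X] = 91 = 91.000.


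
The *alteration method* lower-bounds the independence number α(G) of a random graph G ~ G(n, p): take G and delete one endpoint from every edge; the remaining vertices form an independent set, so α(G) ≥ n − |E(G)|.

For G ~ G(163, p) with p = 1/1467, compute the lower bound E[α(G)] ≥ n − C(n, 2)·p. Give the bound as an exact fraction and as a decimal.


E[|E(G)|] = C(163, 2)·p = 13203 · (1/1467) = 9.
E[α(G)] ≥ n − E[|E(G)|] = 163 − 9 = 154.
Numerically: ≈ 154.00000.
(This is only a lower bound; the true E[α(G)] may be larger.)

E[α(G)] ≥ 154 ≈ 154.00000.


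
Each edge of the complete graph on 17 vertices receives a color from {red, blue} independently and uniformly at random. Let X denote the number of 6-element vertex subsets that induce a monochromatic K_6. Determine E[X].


Let X = Σ_S X_S over the C(17, 6) = 12376 subsets S of size 6, where X_S = 1 if the K_6 on S is monochromatic.
For a fixed S, the K_6 on S has C(6, 2) = 15 edges. P[all 15 edges red] = (1/2)^15, and likewise for blue, so P[monochromatic] = 2·(1/2)^15 = 2^{1 − 15} = 1/16384.
By linearity: E[X] = C(17, 6) · 2^{1 − 15} = 12376 · 1/16384 = 1547/2048.
Numerically: E[X] ≈ 0.7554.

E[X] = C(17,6)·2^(1−C(6,2)) = 1547/2048 ≈ 0.7554.


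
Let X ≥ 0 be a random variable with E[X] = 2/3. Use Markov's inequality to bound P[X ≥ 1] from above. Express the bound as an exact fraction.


μ = E[X] = 2/3, a = 1.
Markov: P[X ≥ 1] ≤ μ/a = (2/3)/1 = 2/3.
Numerically: ≈ 0.667.
(Since a = 1 > μ = 0.667, the bound 2/3 is < 1 and informative.)

P[X ≥ 1] ≤ 2/3 ≈ 0.667.


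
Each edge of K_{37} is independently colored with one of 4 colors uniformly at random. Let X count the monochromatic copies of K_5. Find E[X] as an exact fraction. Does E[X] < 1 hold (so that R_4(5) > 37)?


E[X] = C(37, 5) · 4^{1 − 10} = 435897 · 4^{−9} = 435897/262144.
As a reduced fraction: E[X] = 435897/262144 ≈ 1.662815.
Is E[X] < 1? NO.
Since E[X] ≥ 1, the first-moment bound is inconclusive at n = 37; it does NOT by itself certify R_4(5) > 37.

E[X] = 435897/262144 ≈ 1.662815; E[X] ≥ 1; first-moment method inconclusive here.


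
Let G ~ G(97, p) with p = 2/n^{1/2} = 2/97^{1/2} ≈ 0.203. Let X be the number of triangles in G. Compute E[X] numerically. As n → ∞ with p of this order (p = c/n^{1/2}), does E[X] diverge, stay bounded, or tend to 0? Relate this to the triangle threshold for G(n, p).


Number of potential triangles: C(97, 3) = 147440.
Each occurs with probability p³ ≈ (0.203)³ ≈ 8.37399e-03.
By linearity: E[X] = C(97, 3)·p³ ≈ 147440 · 8.37399e-03 ≈ 1234.661.
Since α = 1/2 < 1, p = c/n^{1/2} ≫ 1/n is above the triangle threshold p ~ 1/n. Asymptotically E[X] ~ (c³/6)·n^{3(1−α)} = (2³/6)·n^{1.5} → ∞; triangles are abundant w.h.p.

E[X] ≈ 1234.661; in regime p = Θ(1/n^{1/2}) E[X] diverges (above the triangle threshold p ~ 1/n).


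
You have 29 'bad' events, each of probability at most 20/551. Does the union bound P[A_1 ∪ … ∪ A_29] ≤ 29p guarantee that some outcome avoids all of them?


Union bound: P[∪_{i=1}^{29} A_i] ≤ Σ_i P[A_i] ≤ 29·p = 29·(20/551) = 20/19.
Numerically: 20/19 ≈ 1.052632.
Is 20/19 < 1? NO.
Since the bound 20/19 is ≥ 1, the union bound is uninformative here; it does NOT by itself certify existence.

29·p = 20/19 ≈ 1.052632; existence NOT certified by the union bound.


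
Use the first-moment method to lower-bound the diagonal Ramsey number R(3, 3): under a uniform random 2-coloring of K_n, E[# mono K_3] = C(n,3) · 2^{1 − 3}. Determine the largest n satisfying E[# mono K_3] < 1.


We need C(n, 3) · 2^{1 − 3} < 1, i.e. C(n, 3) < 2^{3 − 1} = 4.
Check values of n near the boundary:
  n = 3: C(3, 3) = 1; 1 < 4? YES
  n = 4: C(4, 3) = 4; 4 < 4? NO
  n = 5: C(5, 3) = 10; 10 < 4? NO
The largest n with C(n, 3) < 4 is n = 3 (where E[X] = 1/4 ≈ 0.2500000). Hence R(3, 3) > 3, i.e. R(3, 3) ≥ 4.

Largest n = 3; hence R(3, 3) > 3.


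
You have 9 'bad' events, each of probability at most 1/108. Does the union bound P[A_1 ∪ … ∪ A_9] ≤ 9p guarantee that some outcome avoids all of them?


Union bound: P[∪_{i=1}^{9} A_i] ≤ Σ_i P[A_i] ≤ 9·p = 9·(1/108) = 1/12.
Numerically: 1/12 ≈ 0.083.
Is 1/12 < 1? YES.
Since P[∪ A_i] ≤ 1/12 < 1, the complement has P[∩ A_i^c] ≥ 1 − 1/12 = 11/12 > 0, so some outcome avoids every A_i.

9·p = 1/12 ≈ 0.083; existence CERTIFIED by the union bound.


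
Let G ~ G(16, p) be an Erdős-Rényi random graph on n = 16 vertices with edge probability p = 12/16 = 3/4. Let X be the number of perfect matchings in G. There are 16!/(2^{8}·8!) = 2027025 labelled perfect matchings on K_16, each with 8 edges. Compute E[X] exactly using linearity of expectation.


K_16 has 16!/(2^{8}·8!) = 2027025 labelled perfect matchings.
For each such perfect matching H, let X_H = 1 if all 8 edges of H are present in G. Then P[X_H = 1] = p^{8} = (3/4)^{8} = 6561/65536.
By linearity of expectation: E[X] = Σ_H E[X_H] = 2027025 · p^{8} = 2027025 · 6561/65536 = 13299311025/65536.
Numerically: E[X] ≈ 2.03e+05.

E[X] = 2027025 · (3/4)^{8} = 13299311025/65536 ≈ 2.03e+05.


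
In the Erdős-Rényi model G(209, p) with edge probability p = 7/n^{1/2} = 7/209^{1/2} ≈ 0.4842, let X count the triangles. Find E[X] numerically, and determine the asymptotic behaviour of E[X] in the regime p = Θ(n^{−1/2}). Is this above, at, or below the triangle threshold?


Number of potential triangles: C(209, 3) = 1499784.
Each occurs with probability p³ ≈ (0.4842)³ ≈ 1.13520603e-01.
By linearity: E[X] = C(209, 3)·p³ ≈ 1499784 · 1.13520603e-01 ≈ 170256.384650.
Since α = 1/2 < 1, p = c/n^{1/2} ≫ 1/n is above the triangle threshold p ~ 1/n. Asymptotically E[X] ~ (c³/6)·n^{3(1−α)} = (7³/6)·n^{1.5} → ∞; triangles are abundant w.h.p.

E[X] ≈ 170256.384650; in regime p = Θ(1/n^{1/2}) E[X] diverges (above the triangle threshold p ~ 1/n).


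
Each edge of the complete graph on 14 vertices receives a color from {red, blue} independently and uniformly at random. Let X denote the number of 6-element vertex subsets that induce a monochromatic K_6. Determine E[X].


Let X = Σ_S X_S over the C(14, 6) = 3003 subsets S of size 6, where X_S = 1 if the K_6 on S is monochromatic.
For a fixed S, the K_6 on S has C(6, 2) = 15 edges. P[all 15 edges red] = (1/2)^15, and likewise for blue, so P[monochromatic] = 2·(1/2)^15 = 2^{1 − 15} = 1/16384.
By linearity of expectation: E[X] = C(14, 6) · 2^{1 − 15} = 3003 · 1/16384 = 3003/16384.
Numerically: E[X] ≈ 0.1833.

E[X] = C(14,6)·2^(1−C(6,2)) = 3003/16384 ≈ 0.1833.


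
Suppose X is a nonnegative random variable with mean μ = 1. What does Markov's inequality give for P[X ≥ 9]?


μ = E[X] = 1, a = 9.
Markov: P[X ≥ 9] ≤ μ/a = (1)/9 = 1/9.
Numerically: ≈ 0.1111.
(Since a = 9 > μ = 1.0000, the bound 1/9 is < 1 and informative.)

P[X ≥ 9] ≤ 1/9 ≈ 0.1111.


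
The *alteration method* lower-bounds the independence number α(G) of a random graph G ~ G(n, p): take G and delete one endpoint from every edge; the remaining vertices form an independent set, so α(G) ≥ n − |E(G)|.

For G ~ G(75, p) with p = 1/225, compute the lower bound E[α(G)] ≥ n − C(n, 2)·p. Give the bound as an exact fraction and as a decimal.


E[|E(G)|] = C(75, 2)·p = 2775 · (1/225) = 37/3.
E[α(G)] ≥ n − E[|E(G)|] = 75 − 37/3 = 188/3.
Numerically: ≈ 62.66667.
(This is only a lower bound; the true E[α(G)] may be larger.)

E[α(G)] ≥ 188/3 ≈ 62.66667.


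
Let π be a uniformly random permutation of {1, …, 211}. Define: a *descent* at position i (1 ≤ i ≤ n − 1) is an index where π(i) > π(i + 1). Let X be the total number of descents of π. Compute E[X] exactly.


Write X = Σ X_I over i = 1, …, 210, with X_I the indicator of one descent.
There are 210 indicators.
For each fixed i, the pair (π(i), π(i+1)) is a uniformly random ordered pair of distinct values from {1, …, 211}; by symmetry P[π(i) > π(i+1)] = 1/2.
By linearity: E[X] = 210 · (1/2) = (211 − 1) · (1/2) = 105 ≈ 105.000000.

E[X] = 105 = 105.000000.


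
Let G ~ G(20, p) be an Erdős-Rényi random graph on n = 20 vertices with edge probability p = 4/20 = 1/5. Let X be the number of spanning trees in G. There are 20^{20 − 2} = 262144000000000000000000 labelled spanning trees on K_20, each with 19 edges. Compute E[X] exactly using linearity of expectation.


K_20 has 20^{20 − 2} = 262144000000000000000000 labelled spanning trees.
For each such spanning tree H, let X_H = 1 if all 19 edges of H are present in G. Then P[X_H = 1] = p^{19} = (1/5)^{19} = 1/19073486328125.
Summing the indicators: E[X] = Σ_H E[X_H] = 262144000000000000000000 · p^{19} = 262144000000000000000000 · 1/19073486328125 = 68719476736/5.
Numerically: E[X] ≈ 1.37439e+10.

E[X] = 262144000000000000000000 · (1/5)^{19} = 68719476736/5 ≈ 1.37439e+10.


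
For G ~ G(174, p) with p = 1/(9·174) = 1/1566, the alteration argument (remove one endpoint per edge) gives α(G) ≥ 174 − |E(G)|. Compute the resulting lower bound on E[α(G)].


E[|E(G)|] = C(174, 2)·p = 15051 · (1/1566) = 173/18.
E[α(G)] ≥ n − E[|E(G)|] = 174 − 173/18 = 2959/18.
Numerically: ≈ 164.388889.
(This is only a lower bound; the true E[α(G)] may be larger.)

E[α(G)] ≥ 2959/18 ≈ 164.388889.
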